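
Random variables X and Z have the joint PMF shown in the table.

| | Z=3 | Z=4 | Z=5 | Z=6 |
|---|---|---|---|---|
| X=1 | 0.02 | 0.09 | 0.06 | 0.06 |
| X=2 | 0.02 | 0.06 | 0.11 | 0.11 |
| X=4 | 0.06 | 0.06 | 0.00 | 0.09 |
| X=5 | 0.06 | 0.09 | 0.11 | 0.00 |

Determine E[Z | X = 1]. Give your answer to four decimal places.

P(X = 1) = 0.23.
Σ Z·P over the event = 3·(0.02) + 4·(0.09) + 5·(0.06) + 6·(0.06) = 1.08.
E[Z | X = 1] = (1.08) / (0.23) = 4.6957.

4.6957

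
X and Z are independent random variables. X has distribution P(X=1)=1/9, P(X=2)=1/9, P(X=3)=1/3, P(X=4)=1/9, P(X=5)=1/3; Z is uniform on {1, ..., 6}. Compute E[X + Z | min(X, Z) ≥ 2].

31/4

P(min(X, Z) ≥ 2) = 20/27.
Summing (X+Z)·P(x,y) over outcomes with min(X, Z) ≥ 2 gives 155/27.
E[X + Z | min(X, Z) ≥ 2] = (155/27) / (20/27) = 31/4.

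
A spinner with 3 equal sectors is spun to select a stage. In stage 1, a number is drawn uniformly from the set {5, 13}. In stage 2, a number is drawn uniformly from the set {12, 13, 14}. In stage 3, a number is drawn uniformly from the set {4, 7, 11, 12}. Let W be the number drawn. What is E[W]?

61/6

E[W | stage 1] = (5+13)/2 = 9.
E[W | stage 2] = (12+13+14)/3 = 13.
E[W | stage 3] = (4+7+11+12)/4 = 17/2.
By the law of total expectation,
E[W] = (1/3)·(9) + (1/3)·(13) + (1/3)·(17/2) = 61/6.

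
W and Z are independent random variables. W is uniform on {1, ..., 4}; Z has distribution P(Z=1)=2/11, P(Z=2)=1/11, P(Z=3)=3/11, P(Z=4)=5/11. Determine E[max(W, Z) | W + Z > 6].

4

P(W + Z > 6) = 13/44.
Summing max(W,Z)·P(x,y) over outcomes with W + Z > 6 gives 13/11.
E[max(W, Z) | W + Z > 6] = (13/11) / (13/44) = 4.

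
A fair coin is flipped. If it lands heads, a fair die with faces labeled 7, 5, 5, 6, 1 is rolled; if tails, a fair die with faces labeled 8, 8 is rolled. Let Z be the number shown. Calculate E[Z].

32/5

E[Z | heads] = (7+5+5+6+1)/5 = 24/5.
E[Z | tails] = (8+8)/2 = 8.
By the law of total expectation,
E[Z] = (1/2)·(24/5) + (1/2)·(8) = 32/5.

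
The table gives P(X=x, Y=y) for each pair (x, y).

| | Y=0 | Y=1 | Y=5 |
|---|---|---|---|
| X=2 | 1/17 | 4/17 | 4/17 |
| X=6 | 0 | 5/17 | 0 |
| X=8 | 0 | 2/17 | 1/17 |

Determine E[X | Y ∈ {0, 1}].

14/3

P(Y ∈ {0, 1}) = 12/17.
Σ X·P over the event = 2·(1/17) + 2·(4/17) + 6·(5/17) + 8·(2/17) = 56/17.
E[X | Y ∈ {0, 1}] = (56/17) / (12/17) = 14/3.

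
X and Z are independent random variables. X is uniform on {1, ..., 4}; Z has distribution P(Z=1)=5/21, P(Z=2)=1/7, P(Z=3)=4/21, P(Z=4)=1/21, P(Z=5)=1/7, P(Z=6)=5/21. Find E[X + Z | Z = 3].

11/2

P(Z = 3) = 4/21.
Summing (X+Z)·P(x,y) over outcomes with Z = 3 gives 22/21.
E[X + Z | Z = 3] = (22/21) / (4/21) = 11/2.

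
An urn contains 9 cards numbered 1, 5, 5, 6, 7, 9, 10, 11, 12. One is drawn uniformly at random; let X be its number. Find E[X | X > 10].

23/2

P(X > 10) = 2/9.
Σ over the event: 11·1/9 + 12·1/9 = 23/9.
E[X | X > 10] = (23/9) / (2/9) = 23/2.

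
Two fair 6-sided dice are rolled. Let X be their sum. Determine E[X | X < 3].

P(X < 3) = 1/36.
Σ over the event: 2·1/36 = 1/18.
E[X | X < 3] = (1/18) / (1/36) = 2.

2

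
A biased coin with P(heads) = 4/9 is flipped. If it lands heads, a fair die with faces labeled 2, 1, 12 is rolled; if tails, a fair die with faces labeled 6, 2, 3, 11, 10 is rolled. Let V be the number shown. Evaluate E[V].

E[V | heads] = (2+1+12)/3 = 5.
E[V | tails] = (6+2+3+11+10)/5 = 32/5.
E[V] = (4/9)·(5) + (5/9)·(32/5) = 52/9.

52/9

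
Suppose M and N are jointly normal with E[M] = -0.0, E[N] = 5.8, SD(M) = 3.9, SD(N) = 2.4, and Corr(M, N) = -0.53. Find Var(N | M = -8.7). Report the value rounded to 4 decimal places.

The conditional variance in a bivariate normal is σ_N²(1 − ρ²), independent of x.
Var(N | M=-8.7) = (2.4)²·(1 − (-0.53)²) = 5.76·0.7191 = 4.1420.

4.1420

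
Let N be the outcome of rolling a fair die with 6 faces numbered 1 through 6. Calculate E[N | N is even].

4

Given N is even, N is equally likely to be any of {2, 4, 6}.
E[N | N is even] = (2 + 4 + 6) / 3 = 4.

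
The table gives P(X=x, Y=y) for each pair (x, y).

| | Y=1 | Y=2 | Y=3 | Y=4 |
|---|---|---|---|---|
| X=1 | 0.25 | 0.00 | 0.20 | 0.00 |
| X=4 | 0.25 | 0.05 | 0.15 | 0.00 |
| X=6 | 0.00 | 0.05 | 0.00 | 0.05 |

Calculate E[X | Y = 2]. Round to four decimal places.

5.0000

P(Y = 2) = 0.10.
Summing X·P(X=x,Y=y) over the conditioning event gives 0.50.
E[X | Y = 2] = (0.50) / (0.10) = 5.0000.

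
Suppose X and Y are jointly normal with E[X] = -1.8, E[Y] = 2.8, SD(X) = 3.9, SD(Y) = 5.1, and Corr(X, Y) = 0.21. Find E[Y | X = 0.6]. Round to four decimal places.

3.4591

The regression of Y on X has slope ρ·σ_Y/σ_X and passes through (μ_X, μ_Y).
E[Y | X=0.6] = 2.8 + (0.21)·(5.1/3.9)·(0.6 − (-1.8)) = 2.8 + (0.27462)·(2.4) = 3.4591.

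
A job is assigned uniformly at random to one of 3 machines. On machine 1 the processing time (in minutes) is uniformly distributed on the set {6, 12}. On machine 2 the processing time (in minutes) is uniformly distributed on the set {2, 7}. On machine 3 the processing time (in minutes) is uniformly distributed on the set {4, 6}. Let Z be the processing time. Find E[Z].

E[Z | machine 1] = (6+12)/2 = 9.
E[Z | machine 2] = (2+7)/2 = 9/2.
E[Z | machine 3] = (4+6)/2 = 5.
By the law of total expectation,
E[Z] = (1/3)·(9) + (1/3)·(9/2) + (1/3)·(5) = 37/6.

37/6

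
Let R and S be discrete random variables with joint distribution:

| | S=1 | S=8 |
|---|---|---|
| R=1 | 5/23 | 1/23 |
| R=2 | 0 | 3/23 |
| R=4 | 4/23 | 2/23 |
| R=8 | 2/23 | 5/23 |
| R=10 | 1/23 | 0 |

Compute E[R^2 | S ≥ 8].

365/11

P(S ≥ 8) = 11/23.
Summing R^2·P(R=x,S=y) over the conditioning event gives 365/23.
E[R^2 | S ≥ 8] = (365/23) / (11/23) = 365/11.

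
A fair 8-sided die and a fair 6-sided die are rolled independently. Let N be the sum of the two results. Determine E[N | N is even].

8

P(N is even) = 1/2.
Σ over the event: 2·1/48 + 4·1/16 + 6·5/48 + 8·1/8 + 10·5/48 + 12·1/16 + 14·1/48 = 4.
E[N | N is even] = (4) / (1/2) = 8.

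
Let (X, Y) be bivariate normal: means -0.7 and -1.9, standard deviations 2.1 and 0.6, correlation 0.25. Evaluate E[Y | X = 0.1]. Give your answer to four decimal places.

-1.8429

The regression of Y on X has slope ρ·σ_Y/σ_X and passes through (μ_X, μ_Y).
E[Y | X=0.1] = -1.9 + (0.25)·(0.6/2.1)·(0.1 − (-0.7)) = -1.9 + (0.071429)·(0.8) = -1.8429.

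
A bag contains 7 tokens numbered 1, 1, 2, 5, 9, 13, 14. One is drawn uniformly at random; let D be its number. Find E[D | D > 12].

P(D > 12) = 2/7.
Σ over the event: 13·1/7 + 14·1/7 = 27/7.
E[D | D > 12] = (27/7) / (2/7) = 27/2.

27/2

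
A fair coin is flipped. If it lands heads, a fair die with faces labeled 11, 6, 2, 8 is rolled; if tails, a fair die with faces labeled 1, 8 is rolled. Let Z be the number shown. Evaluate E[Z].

45/8

E[Z | heads] = (11+6+2+8)/4 = 27/4.
E[Z | tails] = (1+8)/2 = 9/2.
E[Z] = (1/2)·(27/4) + (1/2)·(9/2) = 45/8.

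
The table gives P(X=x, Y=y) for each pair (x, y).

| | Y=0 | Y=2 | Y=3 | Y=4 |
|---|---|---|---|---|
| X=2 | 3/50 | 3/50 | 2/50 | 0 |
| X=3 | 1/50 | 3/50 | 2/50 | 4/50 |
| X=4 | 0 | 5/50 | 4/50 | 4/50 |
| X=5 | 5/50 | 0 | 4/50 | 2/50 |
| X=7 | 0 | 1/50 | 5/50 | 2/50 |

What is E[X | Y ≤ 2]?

76/21

P(Y ≤ 2) = 21/50.
Σ X·P over the event = 2·(3/50) + 2·(3/50) + 3·(1/50) + 3·(3/50) + 4·(5/50) + 5·(5/50) + 7·(1/50) = 38/25.
E[X | Y ≤ 2] = (38/25) / (21/50) = 76/21.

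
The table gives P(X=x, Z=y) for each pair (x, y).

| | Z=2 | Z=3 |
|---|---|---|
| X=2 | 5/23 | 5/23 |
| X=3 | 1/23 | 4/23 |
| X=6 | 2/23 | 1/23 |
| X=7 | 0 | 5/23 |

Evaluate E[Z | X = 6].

P(X = 6) = 3/23.
Σ Z·P over the event = 2·(2/23) + 3·(1/23) = 7/23.
E[Z | X = 6] = (7/23) / (3/23) = 7/3.

7/3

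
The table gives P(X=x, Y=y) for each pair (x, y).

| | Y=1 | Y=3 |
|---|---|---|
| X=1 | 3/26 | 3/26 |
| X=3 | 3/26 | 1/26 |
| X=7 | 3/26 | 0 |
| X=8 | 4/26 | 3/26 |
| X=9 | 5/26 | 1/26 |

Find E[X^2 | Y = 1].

419/9

P(Y = 1) = 9/13.
Σ X^2·P over the event = 1·(3/26) + 9·(3/26) + 49·(3/26) + 64·(4/26) + 81·(5/26) = 419/13.
E[X^2 | Y = 1] = (419/13) / (9/13) = 419/9.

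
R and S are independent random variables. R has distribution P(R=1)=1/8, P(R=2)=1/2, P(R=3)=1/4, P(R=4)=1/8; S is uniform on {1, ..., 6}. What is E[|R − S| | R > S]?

P(R > S) = 11/48.
Summing |R−S|·P(x,y) over outcomes with R > S gives 1/3.
E[|R − S| | R > S] = (1/3) / (11/48) = 16/11.

16/11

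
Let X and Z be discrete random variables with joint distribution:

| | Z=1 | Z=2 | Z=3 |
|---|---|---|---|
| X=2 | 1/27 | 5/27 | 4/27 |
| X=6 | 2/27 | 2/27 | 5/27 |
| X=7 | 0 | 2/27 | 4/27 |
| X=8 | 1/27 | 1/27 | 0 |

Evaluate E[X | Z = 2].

P(Z = 2) = 10/27.
Σ X·P over the event = 2·(5/27) + 6·(2/27) + 7·(2/27) + 8·(1/27) = 44/27.
E[X | Z = 2] = (44/27) / (10/27) = 22/5.

22/5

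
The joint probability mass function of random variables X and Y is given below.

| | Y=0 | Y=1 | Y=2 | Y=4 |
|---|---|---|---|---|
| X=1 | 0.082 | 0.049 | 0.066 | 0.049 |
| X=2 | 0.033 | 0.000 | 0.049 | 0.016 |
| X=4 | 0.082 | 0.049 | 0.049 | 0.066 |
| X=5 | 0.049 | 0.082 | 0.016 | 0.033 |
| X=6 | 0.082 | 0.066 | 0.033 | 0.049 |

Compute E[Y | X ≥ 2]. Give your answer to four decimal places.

P(X ≥ 2) = 0.754.
Summing Y·P(X=x,Y=y) over the conditioning event gives 1.147.
E[Y | X ≥ 2] = (1.147) / (0.754) = 1.5212.

1.5212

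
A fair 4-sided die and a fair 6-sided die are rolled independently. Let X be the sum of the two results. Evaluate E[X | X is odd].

6

P(X is odd) = 1/2.
Σ over the event: 3·1/12 + 5·1/6 + 7·1/6 + 9·1/12 = 3.
E[X | X is odd] = (3) / (1/2) = 6.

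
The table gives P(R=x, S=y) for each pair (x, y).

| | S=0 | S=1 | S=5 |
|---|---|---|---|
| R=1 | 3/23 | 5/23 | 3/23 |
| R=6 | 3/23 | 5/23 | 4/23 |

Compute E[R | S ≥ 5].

27/7

P(S ≥ 5) = 7/23.
Summing R·P(R=x,S=y) over the conditioning event gives 27/23.
E[R | S ≥ 5] = (27/23) / (7/23) = 27/7.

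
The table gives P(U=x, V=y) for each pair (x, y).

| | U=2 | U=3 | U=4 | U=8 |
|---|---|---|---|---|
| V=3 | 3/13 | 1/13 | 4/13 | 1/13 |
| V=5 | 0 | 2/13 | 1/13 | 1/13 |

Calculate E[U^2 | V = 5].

P(V = 5) = 4/13.
Σ U^2·P over the event = 9·(2/13) + 16·(1/13) + 64·(1/13) = 98/13.
E[U^2 | V = 5] = (98/13) / (4/13) = 49/2.

49/2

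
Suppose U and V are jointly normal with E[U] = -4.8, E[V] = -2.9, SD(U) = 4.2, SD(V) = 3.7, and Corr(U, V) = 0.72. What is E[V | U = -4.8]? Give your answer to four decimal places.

-2.9000

The regression of V on U has slope ρ·σ_V/σ_U and passes through (μ_U, μ_V).
E[V | U=-4.8] = -2.9 + (0.72)·(3.7/4.2)·(-4.8 − (-4.8)) = -2.9 + (0.63429)·(0) = -2.9000.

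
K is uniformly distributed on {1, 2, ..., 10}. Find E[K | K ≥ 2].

Given K ≥ 2, K is equally likely to be any of {2, 3, 4, 5, 6, 7, 8, 9, 10}.
E[K | K ≥ 2] = (2 + 3 + 4 + 5 + 6 + 7 + 8 + 9 + 10) / 9 = 6.

6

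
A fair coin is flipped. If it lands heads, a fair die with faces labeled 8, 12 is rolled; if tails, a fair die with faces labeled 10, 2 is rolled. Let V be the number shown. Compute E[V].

E[V | heads] = (8+12)/2 = 10.
E[V | tails] = (10+2)/2 = 6.
By the law of total expectation,
E[V] = (1/2)·(10) + (1/2)·(6) = 8.

8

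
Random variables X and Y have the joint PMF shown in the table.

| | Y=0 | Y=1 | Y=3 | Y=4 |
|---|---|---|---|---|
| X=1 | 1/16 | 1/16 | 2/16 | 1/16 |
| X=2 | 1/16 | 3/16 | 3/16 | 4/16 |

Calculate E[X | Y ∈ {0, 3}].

P(Y ∈ {0, 3}) = 7/16.
Σ X·P over the event = 1·(1/16) + 1·(2/16) + 2·(1/16) + 2·(3/16) = 11/16.
E[X | Y ∈ {0, 3}] = (11/16) / (7/16) = 11/7.

11/7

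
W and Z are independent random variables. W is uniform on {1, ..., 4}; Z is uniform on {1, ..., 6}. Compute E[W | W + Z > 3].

8/3

P(W + Z > 3) = 7/8.
Summing W·P(x,y) over outcomes with W + Z > 3 gives 7/3.
E[W | W + Z > 3] = (7/3) / (7/8) = 8/3.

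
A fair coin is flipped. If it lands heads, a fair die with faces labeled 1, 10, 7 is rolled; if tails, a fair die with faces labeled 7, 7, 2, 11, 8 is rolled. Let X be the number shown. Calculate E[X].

E[X | heads] = (1+10+7)/3 = 6.
E[X | tails] = (7+7+2+11+8)/5 = 7.
E[X] = (1/2)·(6) + (1/2)·(7) = 13/2.

13/2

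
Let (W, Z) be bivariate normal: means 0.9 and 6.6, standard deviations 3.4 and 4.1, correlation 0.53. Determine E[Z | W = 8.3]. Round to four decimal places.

11.3295

The regression of Z on W has slope ρ·σ_Z/σ_W and passes through (μ_W, μ_Z).
E[Z | W=8.3] = 6.6 + (0.53)·(4.1/3.4)·(8.3 − (0.9)) = 6.6 + (0.63912)·(7.4) = 11.3295.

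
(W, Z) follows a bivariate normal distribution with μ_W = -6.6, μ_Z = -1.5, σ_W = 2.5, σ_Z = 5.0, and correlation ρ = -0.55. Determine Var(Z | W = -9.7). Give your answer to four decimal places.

The conditional variance in a bivariate normal is σ_Z²(1 − ρ²), independent of x.
Var(Z | W=-9.7) = (5.0)²·(1 − (-0.55)²) = 25·0.6975 = 17.4375.

17.4375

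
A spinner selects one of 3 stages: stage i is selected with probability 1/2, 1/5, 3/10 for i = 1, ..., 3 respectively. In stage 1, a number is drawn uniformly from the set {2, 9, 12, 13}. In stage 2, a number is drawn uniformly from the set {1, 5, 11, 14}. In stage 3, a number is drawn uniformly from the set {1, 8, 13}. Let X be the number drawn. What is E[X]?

E[X | stage 1] = (2+9+12+13)/4 = 9.
E[X | stage 2] = (1+5+11+14)/4 = 31/4.
E[X | stage 3] = (1+8+13)/3 = 22/3.
By the law of total expectation,
E[X] = (1/2)·(9) + (1/5)·(31/4) + (3/10)·(22/3) = 33/4.

33/4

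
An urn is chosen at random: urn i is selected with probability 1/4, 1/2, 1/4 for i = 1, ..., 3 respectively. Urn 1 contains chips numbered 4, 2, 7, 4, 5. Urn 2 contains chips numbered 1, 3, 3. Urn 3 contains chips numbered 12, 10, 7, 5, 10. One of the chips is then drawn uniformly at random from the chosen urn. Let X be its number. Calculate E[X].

E[X | urn 1] = (4+2+7+4+5)/5 = 22/5.
E[X | urn 2] = (1+3+3)/3 = 7/3.
E[X | urn 3] = (12+10+7+5+10)/5 = 44/5.
By the law of total expectation,
E[X] = (1/4)·(22/5) + (1/2)·(7/3) + (1/4)·(44/5) = 67/15.

67/15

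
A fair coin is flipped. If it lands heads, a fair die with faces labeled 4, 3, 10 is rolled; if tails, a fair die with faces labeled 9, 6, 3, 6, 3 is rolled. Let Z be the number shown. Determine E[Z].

83/15

E[Z | heads] = (4+3+10)/3 = 17/3.
E[Z | tails] = (9+6+3+6+3)/5 = 27/5.
E[Z] = (1/2)·(17/3) + (1/2)·(27/5) = 83/15.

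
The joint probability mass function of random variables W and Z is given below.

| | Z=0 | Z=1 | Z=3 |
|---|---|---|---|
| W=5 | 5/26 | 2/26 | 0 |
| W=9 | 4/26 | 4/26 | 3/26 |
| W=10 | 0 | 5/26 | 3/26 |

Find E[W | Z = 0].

P(Z = 0) = 9/26.
Summing W·P(W=x,Z=y) over the conditioning event gives 61/26.
E[W | Z = 0] = (61/26) / (9/26) = 61/9.

61/9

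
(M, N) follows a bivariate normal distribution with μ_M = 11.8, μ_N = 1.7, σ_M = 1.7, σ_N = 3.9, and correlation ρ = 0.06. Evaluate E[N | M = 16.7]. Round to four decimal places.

The regression of N on M has slope ρ·σ_N/σ_M and passes through (μ_M, μ_N).
E[N | M=16.7] = 1.7 + (0.06)·(3.9/1.7)·(16.7 − (11.8)) = 1.7 + (0.13765)·(4.9) = 2.3745.

2.3745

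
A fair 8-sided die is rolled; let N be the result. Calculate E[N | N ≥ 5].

13/2

Given N ≥ 5, N is equally likely to be any of {5, 6, 7, 8}.
E[N | N ≥ 5] = (5 + 6 + 7 + 8) / 4 = 13/2.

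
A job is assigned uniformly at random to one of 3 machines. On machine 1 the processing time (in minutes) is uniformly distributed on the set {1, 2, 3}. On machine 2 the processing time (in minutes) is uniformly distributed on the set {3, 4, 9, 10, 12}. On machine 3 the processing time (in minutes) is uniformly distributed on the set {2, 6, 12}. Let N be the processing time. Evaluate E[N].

E[N | machine 1] = (1+2+3)/3 = 2.
E[N | machine 2] = (3+4+9+10+12)/5 = 38/5.
E[N | machine 3] = (2+6+12)/3 = 20/3.
By the law of total expectation,
E[N] = (1/3)·(2) + (1/3)·(38/5) + (1/3)·(20/3) = 244/45.

244/45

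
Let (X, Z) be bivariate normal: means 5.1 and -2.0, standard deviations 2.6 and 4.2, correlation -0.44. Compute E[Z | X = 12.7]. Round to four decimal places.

-7.4018

The regression of Z on X has slope ρ·σ_Z/σ_X and passes through (μ_X, μ_Z).
E[Z | X=12.7] = -2.0 + (-0.44)·(4.2/2.6)·(12.7 − (5.1)) = -2.0 + (-0.710769)·(7.6) = -7.4018.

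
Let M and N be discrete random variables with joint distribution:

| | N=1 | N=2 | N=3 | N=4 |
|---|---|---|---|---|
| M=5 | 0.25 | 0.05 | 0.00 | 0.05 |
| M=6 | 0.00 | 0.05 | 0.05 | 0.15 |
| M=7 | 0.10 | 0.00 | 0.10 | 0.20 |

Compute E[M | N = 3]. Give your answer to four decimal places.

6.6667

P(N = 3) = 0.15.
Σ M·P over the event = 6·(0.05) + 7·(0.10) = 1.00.
E[M | N = 3] = (1.00) / (0.15) = 6.6667.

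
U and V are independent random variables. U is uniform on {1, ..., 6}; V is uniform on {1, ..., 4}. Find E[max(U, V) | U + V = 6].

4

P(U + V = 6) = 1/6.
Summing max(U,V)·P(x,y) over outcomes with U + V = 6 gives 2/3.
E[max(U, V) | U + V = 6] = (2/3) / (1/6) = 4.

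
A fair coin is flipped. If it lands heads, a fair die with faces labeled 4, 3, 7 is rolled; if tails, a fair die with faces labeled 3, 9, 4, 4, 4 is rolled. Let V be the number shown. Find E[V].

71/15

E[V | heads] = (4+3+7)/3 = 14/3.
E[V | tails] = (3+9+4+4+4)/5 = 24/5.
E[V] = (1/2)·(14/3) + (1/2)·(24/5) = 71/15.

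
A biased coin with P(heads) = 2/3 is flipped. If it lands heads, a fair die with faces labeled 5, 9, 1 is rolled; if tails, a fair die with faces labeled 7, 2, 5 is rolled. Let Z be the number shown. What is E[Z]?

44/9

E[Z | heads] = (5+9+1)/3 = 5.
E[Z | tails] = (7+2+5)/3 = 14/3.
By the law of total expectation,
E[Z] = (2/3)·(5) + (1/3)·(14/3) = 44/9.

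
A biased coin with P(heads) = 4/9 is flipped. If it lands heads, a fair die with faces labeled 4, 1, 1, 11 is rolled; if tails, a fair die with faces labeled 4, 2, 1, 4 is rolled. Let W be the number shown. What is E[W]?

41/12

E[W | heads] = (4+1+1+11)/4 = 17/4.
E[W | tails] = (4+2+1+4)/4 = 11/4.
By the law of total expectation,
E[W] = (4/9)·(17/4) + (5/9)·(11/4) = 41/12.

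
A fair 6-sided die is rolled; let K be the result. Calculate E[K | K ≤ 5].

Given K ≤ 5, K is equally likely to be any of {1, 2, 3, 4, 5}.
E[K | K ≤ 5] = (1 + 2 + 3 + 4 + 5) / 5 = 3.

3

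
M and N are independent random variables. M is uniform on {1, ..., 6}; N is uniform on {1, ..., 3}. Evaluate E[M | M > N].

53/12

P(M > N) = 2/3.
Summing M·P(x,y) over outcomes with M > N gives 53/18.
E[M | M > N] = (53/18) / (2/3) = 53/12.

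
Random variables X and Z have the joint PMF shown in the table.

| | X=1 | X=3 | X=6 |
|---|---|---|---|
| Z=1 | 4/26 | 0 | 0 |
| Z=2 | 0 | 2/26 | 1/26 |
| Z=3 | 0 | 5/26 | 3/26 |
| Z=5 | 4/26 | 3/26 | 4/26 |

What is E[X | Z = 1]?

1

P(Z = 1) = 2/13.
Σ X·P over the event = 1·(4/26) = 2/13.
E[X | Z = 1] = (2/13) / (2/13) = 1.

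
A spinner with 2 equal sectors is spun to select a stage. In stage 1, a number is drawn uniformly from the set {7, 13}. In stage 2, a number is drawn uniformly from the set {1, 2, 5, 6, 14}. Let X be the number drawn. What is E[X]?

E[X | stage 1] = (7+13)/2 = 10.
E[X | stage 2] = (1+2+5+6+14)/5 = 28/5.
By the law of total expectation,
E[X] = (1/2)·(10) + (1/2)·(28/5) = 39/5.

39/5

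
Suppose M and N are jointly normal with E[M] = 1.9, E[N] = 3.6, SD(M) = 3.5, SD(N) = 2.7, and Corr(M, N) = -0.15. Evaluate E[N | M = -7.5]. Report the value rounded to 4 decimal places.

The regression of N on M has slope ρ·σ_N/σ_M and passes through (μ_M, μ_N).
E[N | M=-7.5] = 3.6 + (-0.15)·(2.7/3.5)·(-7.5 − (1.9)) = 3.6 + (-0.11571)·(-9.4) = 4.6877.

4.6877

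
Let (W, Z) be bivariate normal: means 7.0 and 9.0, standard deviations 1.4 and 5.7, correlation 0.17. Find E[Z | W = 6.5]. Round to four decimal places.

8.6539

E[Z | W=x] = μ_Z + ρ(σ_Z/σ_W)(x − μ_W) for jointly normal variables.
E[Z | W=6.5] = 9.0 + (0.17)·(5.7/1.4)·(6.5 − (7.0)) = 9.0 + (0.69214)·(-0.5) = 8.6539.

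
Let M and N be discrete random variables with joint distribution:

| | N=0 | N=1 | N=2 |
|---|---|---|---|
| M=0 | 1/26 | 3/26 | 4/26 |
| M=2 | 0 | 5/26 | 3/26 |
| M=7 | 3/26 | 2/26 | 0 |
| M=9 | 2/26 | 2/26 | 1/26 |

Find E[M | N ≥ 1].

P(N ≥ 1) = 10/13.
Σ M·P over the event = 0·(3/26) + 0·(4/26) + 2·(5/26) + 2·(3/26) + 7·(2/26) + 9·(2/26) + 9·(1/26) = 57/26.
E[M | N ≥ 1] = (57/26) / (10/13) = 57/20.

57/20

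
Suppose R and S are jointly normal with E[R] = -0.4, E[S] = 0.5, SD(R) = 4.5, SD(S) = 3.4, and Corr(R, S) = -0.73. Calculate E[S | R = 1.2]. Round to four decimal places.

The regression of S on R has slope ρ·σ_S/σ_R and passes through (μ_R, μ_S).
E[S | R=1.2] = 0.5 + (-0.73)·(3.4/4.5)·(1.2 − (-0.4)) = 0.5 + (-0.55156)·(1.6) = -0.3825.

-0.3825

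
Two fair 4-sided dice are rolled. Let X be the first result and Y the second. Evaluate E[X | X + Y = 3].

3/2

Outcomes with X + Y = 3: (1,2), (2,1), each with probability 1/16.
E[X | X + Y = 3] = (1 + 2) / 2 = 3/2.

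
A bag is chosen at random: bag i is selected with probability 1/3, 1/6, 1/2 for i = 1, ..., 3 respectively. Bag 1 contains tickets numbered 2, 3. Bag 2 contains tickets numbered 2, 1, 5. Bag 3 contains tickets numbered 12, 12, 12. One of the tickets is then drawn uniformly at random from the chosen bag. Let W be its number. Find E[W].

131/18

E[W | bag 1] = (2+3)/2 = 5/2.
E[W | bag 2] = (2+1+5)/3 = 8/3.
E[W | bag 3] = (12+12+12)/3 = 12.
By the law of total expectation,
E[W] = (1/3)·(5/2) + (1/6)·(8/3) + (1/2)·(12) = 131/18.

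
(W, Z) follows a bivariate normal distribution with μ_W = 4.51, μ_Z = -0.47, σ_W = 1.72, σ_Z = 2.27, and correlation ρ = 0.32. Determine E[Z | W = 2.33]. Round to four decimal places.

-1.3907

E[Z | W=x] = μ_Z + ρ(σ_Z/σ_W)(x − μ_W) for jointly normal variables.
E[Z | W=2.33] = -0.47 + (0.32)·(2.27/1.72)·(2.33 − (4.51)) = -0.47 + (0.42233)·(-2.18) = -1.3907.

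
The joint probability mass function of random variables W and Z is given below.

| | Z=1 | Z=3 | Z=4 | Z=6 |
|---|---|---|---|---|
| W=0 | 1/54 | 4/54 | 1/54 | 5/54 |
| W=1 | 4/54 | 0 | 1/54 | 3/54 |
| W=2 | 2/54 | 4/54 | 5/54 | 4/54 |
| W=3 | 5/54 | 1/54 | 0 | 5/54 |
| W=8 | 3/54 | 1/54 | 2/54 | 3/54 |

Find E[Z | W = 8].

32/9

P(W = 8) = 1/6.
Σ Z·P over the event = 1·(3/54) + 3·(1/54) + 4·(2/54) + 6·(3/54) = 16/27.
E[Z | W = 8] = (16/27) / (1/6) = 32/9.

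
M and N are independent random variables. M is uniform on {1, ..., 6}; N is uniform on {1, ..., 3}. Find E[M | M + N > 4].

P(M + N > 4) = 2/3.
Summing M·P(x,y) over outcomes with M + N > 4 gives 53/18.
E[M | M + N > 4] = (53/18) / (2/3) = 53/12.

53/12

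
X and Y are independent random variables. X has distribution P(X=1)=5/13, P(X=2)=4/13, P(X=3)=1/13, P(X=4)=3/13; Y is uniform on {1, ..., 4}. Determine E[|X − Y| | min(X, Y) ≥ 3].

P(min(X, Y) ≥ 3) = 2/13.
Summing |X−Y|·P(x,y) over outcomes with min(X, Y) ≥ 3 gives 1/13.
E[|X − Y| | min(X, Y) ≥ 3] = (1/13) / (2/13) = 1/2.

1/2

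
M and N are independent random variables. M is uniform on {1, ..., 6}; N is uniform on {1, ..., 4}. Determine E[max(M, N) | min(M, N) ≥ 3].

37/8

Outcomes with min(M, N) ≥ 3: (3,3), (3,4), (4,3), (4,4), (5,3), (5,4), (6,3), (6,4), each with probability 1/24.
E[max(M, N) | min(M, N) ≥ 3] = (3 + 4 + 4 + 4 + 5 + 5 + 6 + 6) / 8 = 37/8.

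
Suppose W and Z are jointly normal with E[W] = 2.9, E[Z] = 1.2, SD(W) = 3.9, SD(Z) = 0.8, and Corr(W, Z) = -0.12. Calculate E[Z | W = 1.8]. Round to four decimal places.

1.2271

The regression of Z on W has slope ρ·σ_Z/σ_W and passes through (μ_W, μ_Z).
E[Z | W=1.8] = 1.2 + (-0.12)·(0.8/3.9)·(1.8 − (2.9)) = 1.2 + (-0.024615)·(-1.1) = 1.2271.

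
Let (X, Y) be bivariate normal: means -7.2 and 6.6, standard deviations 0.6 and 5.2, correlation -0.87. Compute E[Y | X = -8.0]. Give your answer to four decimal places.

The regression of Y on X has slope ρ·σ_Y/σ_X and passes through (μ_X, μ_Y).
E[Y | X=-8.0] = 6.6 + (-0.87)·(5.2/0.6)·(-8.0 − (-7.2)) = 6.6 + (-7.54)·(-0.8) = 12.6320.

12.6320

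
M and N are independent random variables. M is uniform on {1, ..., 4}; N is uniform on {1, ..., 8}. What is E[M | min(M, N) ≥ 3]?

P(min(M, N) ≥ 3) = 3/8.
Summing M·P(x,y) over outcomes with min(M, N) ≥ 3 gives 21/16.
E[M | min(M, N) ≥ 3] = (21/16) / (3/8) = 7/2.

7/2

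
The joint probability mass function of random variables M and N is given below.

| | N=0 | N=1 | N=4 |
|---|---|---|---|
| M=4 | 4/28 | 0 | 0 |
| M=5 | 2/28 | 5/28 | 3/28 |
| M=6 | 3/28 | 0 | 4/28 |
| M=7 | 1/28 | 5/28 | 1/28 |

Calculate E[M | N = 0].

P(N = 0) = 5/14.
Summing M·P(M=x,N=y) over the conditioning event gives 51/28.
E[M | N = 0] = (51/28) / (5/14) = 51/10.

51/10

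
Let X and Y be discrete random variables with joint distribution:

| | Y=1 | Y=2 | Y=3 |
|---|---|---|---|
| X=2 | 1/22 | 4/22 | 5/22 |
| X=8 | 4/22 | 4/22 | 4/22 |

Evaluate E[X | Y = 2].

5

P(Y = 2) = 4/11.
Σ X·P over the event = 2·(4/22) + 8·(4/22) = 20/11.
E[X | Y = 2] = (20/11) / (4/11) = 5.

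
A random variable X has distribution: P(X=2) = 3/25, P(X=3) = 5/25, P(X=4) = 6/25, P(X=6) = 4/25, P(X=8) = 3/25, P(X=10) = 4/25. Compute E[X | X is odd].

3

P(X is odd) = 1/5.
Σ over the event: 3·1/5 = 3/5.
E[X | X is odd] = (3/5) / (1/5) = 3.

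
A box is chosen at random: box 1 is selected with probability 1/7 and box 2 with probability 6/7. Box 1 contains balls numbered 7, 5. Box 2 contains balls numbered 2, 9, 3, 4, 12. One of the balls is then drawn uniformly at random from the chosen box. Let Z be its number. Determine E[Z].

E[Z | box 1] = (7+5)/2 = 6.
E[Z | box 2] = (2+9+3+4+12)/5 = 6.
E[Z] = (1/7)·(6) + (6/7)·(6) = 6.

6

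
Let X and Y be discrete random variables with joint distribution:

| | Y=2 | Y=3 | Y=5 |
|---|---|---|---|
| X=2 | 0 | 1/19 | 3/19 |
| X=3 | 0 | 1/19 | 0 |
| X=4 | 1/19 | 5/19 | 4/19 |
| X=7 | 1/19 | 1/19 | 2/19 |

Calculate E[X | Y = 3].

P(Y = 3) = 8/19.
Σ X·P over the event = 2·(1/19) + 3·(1/19) + 4·(5/19) + 7·(1/19) = 32/19.
E[X | Y = 3] = (32/19) / (8/19) = 4.

4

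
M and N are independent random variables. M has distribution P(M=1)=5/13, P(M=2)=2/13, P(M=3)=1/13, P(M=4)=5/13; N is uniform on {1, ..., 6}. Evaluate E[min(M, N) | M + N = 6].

P(M + N = 6) = 1/6.
Summing min(M,N)·P(x,y) over outcomes with M + N = 6 gives 11/39.
E[min(M, N) | M + N = 6] = (11/39) / (1/6) = 22/13.

22/13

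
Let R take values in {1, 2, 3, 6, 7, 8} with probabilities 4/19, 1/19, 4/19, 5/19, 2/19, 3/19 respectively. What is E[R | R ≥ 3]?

P(R ≥ 3) = 14/19.
Σ over the event: 3·4/19 + 6·5/19 + 7·2/19 + 8·3/19 = 80/19.
E[R | R ≥ 3] = (80/19) / (14/19) = 40/7.

40/7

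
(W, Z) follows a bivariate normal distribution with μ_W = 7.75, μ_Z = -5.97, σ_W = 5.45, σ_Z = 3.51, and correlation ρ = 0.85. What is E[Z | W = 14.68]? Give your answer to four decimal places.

-2.1763

The regression of Z on W has slope ρ·σ_Z/σ_W and passes through (μ_W, μ_Z).
E[Z | W=14.68] = -5.97 + (0.85)·(3.51/5.45)·(14.68 − (7.75)) = -5.97 + (0.54743)·(6.93) = -2.1763.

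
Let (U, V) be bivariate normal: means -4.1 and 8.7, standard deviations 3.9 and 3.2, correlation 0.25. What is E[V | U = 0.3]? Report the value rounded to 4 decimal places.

The regression of V on U has slope ρ·σ_V/σ_U and passes through (μ_U, μ_V).
E[V | U=0.3] = 8.7 + (0.25)·(3.2/3.9)·(0.3 − (-4.1)) = 8.7 + (0.20513)·(4.4) = 9.6026.

9.6026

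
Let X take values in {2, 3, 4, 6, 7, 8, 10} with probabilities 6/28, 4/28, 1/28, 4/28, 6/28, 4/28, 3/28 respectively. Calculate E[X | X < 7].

52/15

P(X < 7) = 15/28.
Σ over the event: 2·3/14 + 3·1/7 + 4·1/28 + 6·1/7 = 13/7.
E[X | X < 7] = (13/7) / (15/28) = 52/15.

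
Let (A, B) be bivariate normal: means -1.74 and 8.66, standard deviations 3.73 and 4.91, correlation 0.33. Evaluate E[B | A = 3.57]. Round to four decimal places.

The regression of B on A has slope ρ·σ_B/σ_A and passes through (μ_A, μ_B).
E[B | A=3.57] = 8.66 + (0.33)·(4.91/3.73)·(3.57 − (-1.74)) = 8.66 + (0.434397)·(5.31) = 10.9666.

10.9666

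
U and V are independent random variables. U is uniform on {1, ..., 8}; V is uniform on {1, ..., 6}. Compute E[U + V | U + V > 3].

P(U + V > 3) = 15/16.
Summing (U+V)·P(x,y) over outcomes with U + V > 3 gives 47/6.
E[U + V | U + V > 3] = (47/6) / (15/16) = 376/45.

376/45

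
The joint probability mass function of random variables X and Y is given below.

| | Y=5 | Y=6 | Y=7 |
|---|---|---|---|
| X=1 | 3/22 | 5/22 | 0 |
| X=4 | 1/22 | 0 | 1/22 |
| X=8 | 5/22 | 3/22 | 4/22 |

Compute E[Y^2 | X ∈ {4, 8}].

503/14

P(X ∈ {4, 8}) = 7/11.
Summing Y^2·P(X=x,Y=y) over the conditioning event gives 503/22.
E[Y^2 | X ∈ {4, 8}] = (503/22) / (7/11) = 503/14.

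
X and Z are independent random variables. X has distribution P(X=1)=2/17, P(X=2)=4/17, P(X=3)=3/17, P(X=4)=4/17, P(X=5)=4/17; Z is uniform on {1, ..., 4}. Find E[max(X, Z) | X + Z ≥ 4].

233/60

P(X + Z ≥ 4) = 15/17.
Summing max(X,Z)·P(x,y) over outcomes with X + Z ≥ 4 gives 233/68.
E[max(X, Z) | X + Z ≥ 4] = (233/68) / (15/17) = 233/60.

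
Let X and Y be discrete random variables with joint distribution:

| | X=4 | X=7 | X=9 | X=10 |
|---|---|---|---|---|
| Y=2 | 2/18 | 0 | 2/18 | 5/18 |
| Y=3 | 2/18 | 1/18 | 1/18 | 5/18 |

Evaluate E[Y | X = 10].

5/2

P(X = 10) = 5/9.
Σ Y·P over the event = 2·(5/18) + 3·(5/18) = 25/18.
E[Y | X = 10] = (25/18) / (5/9) = 5/2.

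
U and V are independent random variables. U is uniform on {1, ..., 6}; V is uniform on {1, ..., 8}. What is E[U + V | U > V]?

7

P(U > V) = 5/16.
Summing (U+V)·P(x,y) over outcomes with U > V gives 35/16.
E[U + V | U > V] = (35/16) / (5/16) = 7.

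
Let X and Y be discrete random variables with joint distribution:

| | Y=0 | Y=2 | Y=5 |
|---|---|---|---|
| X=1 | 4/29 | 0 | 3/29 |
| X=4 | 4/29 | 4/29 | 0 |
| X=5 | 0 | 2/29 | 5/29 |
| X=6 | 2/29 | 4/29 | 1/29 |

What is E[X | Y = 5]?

P(Y = 5) = 9/29.
Σ X·P over the event = 1·(3/29) + 5·(5/29) + 6·(1/29) = 34/29.
E[X | Y = 5] = (34/29) / (9/29) = 34/9.

34/9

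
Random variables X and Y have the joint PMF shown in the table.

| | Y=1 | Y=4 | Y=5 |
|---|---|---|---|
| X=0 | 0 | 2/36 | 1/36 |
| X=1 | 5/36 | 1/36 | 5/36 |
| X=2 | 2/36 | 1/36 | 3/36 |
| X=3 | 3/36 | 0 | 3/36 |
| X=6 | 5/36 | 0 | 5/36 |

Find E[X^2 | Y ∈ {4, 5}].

P(Y ∈ {4, 5}) = 7/12.
Σ X^2·P over the event = 0·(2/36) + 0·(1/36) + 1·(1/36) + 1·(5/36) + 4·(1/36) + 4·(3/36) + 9·(3/36) + 36·(5/36) = 229/36.
E[X^2 | Y ∈ {4, 5}] = (229/36) / (7/12) = 229/21.

229/21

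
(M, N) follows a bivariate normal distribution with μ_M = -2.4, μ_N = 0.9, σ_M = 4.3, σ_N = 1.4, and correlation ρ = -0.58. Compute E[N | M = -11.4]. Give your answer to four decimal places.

The regression of N on M has slope ρ·σ_N/σ_M and passes through (μ_M, μ_N).
E[N | M=-11.4] = 0.9 + (-0.58)·(1.4/4.3)·(-11.4 − (-2.4)) = 0.9 + (-0.188837)·(-9) = 2.5995.

2.5995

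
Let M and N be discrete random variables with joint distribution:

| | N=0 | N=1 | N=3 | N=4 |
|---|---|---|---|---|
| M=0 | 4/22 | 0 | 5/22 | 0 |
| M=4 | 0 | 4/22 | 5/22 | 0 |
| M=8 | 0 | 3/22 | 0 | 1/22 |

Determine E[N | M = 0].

5/3

P(M = 0) = 9/22.
Σ N·P over the event = 0·(4/22) + 3·(5/22) = 15/22.
E[N | M = 0] = (15/22) / (9/22) = 5/3.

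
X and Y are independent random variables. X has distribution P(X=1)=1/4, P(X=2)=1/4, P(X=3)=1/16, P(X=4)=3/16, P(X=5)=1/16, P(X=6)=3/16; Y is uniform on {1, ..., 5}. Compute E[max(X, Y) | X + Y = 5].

43/12

P(X + Y = 5) = 3/20.
Summing max(X,Y)·P(x,y) over outcomes with X + Y = 5 gives 43/80.
E[max(X, Y) | X + Y = 5] = (43/80) / (3/20) = 43/12.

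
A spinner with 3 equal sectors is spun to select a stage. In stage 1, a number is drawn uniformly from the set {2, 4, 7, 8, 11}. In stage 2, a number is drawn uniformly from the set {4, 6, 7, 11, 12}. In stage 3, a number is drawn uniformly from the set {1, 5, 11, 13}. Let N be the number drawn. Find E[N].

73/10

E[N | stage 1] = (2+4+7+8+11)/5 = 32/5.
E[N | stage 2] = (4+6+7+11+12)/5 = 8.
E[N | stage 3] = (1+5+11+13)/4 = 15/2.
By the law of total expectation,
E[N] = (1/3)·(32/5) + (1/3)·(8) + (1/3)·(15/2) = 73/10.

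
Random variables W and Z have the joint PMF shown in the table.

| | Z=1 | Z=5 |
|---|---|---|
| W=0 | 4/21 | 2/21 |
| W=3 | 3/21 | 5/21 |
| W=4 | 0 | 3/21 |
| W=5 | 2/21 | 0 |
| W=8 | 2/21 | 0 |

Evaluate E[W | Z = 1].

35/11

P(Z = 1) = 11/21.
Σ W·P over the event = 0·(4/21) + 3·(3/21) + 5·(2/21) + 8·(2/21) = 5/3.
E[W | Z = 1] = (5/3) / (11/21) = 35/11.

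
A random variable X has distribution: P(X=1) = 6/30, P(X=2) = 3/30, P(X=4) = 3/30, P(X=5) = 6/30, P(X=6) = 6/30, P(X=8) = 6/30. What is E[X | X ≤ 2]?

P(X ≤ 2) = 3/10.
Σ over the event: 1·1/5 + 2·1/10 = 2/5.
E[X | X ≤ 2] = (2/5) / (3/10) = 4/3.

4/3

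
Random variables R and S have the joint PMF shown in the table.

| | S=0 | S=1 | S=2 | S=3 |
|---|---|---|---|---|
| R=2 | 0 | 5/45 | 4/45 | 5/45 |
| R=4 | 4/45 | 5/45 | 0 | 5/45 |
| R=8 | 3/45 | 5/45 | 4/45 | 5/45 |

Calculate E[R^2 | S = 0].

256/7

P(S = 0) = 7/45.
Σ R^2·P over the event = 16·(4/45) + 64·(3/45) = 256/45.
E[R^2 | S = 0] = (256/45) / (7/45) = 256/7.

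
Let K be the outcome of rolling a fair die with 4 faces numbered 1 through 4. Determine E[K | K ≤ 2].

Given K ≤ 2, K is equally likely to be any of {1, 2}.
E[K | K ≤ 2] = (1 + 2) / 2 = 3/2.

3/2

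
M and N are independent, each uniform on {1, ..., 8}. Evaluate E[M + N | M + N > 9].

12

P(M + N > 9) = 7/16.
Summing (M+N)·P(x,y) over outcomes with M + N > 9 gives 21/4.
E[M + N | M + N > 9] = (21/4) / (7/16) = 12.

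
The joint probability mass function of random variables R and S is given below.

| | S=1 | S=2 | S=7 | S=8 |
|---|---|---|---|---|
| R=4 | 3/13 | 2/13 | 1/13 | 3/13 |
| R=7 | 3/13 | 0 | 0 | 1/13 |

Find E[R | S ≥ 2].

P(S ≥ 2) = 7/13.
Σ R·P over the event = 4·(2/13) + 4·(1/13) + 4·(3/13) + 7·(1/13) = 31/13.
E[R | S ≥ 2] = (31/13) / (7/13) = 31/7.

31/7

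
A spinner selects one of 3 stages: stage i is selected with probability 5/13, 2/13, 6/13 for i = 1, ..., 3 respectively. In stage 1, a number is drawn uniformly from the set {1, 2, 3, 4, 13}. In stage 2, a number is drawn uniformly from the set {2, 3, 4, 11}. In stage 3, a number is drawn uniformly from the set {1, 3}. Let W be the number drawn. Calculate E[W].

E[W | stage 1] = (1+2+3+4+13)/5 = 23/5.
E[W | stage 2] = (2+3+4+11)/4 = 5.
E[W | stage 3] = (1+3)/2 = 2.
By the law of total expectation,
E[W] = (5/13)·(23/5) + (2/13)·(5) + (6/13)·(2) = 45/13.

45/13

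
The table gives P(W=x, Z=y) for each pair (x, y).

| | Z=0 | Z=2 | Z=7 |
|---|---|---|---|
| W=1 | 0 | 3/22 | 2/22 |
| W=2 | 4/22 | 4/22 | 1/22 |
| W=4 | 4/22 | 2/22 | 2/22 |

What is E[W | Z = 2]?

P(Z = 2) = 9/22.
Σ W·P over the event = 1·(3/22) + 2·(4/22) + 4·(2/22) = 19/22.
E[W | Z = 2] = (19/22) / (9/22) = 19/9.

19/9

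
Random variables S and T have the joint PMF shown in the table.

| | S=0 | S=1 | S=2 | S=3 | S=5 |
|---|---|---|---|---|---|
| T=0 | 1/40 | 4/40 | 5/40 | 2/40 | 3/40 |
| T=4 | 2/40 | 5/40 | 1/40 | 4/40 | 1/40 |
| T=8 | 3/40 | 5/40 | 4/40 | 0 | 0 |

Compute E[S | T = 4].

24/13

P(T = 4) = 13/40.
Summing S·P(S=x,T=y) over the conditioning event gives 3/5.
E[S | T = 4] = (3/5) / (13/40) = 24/13.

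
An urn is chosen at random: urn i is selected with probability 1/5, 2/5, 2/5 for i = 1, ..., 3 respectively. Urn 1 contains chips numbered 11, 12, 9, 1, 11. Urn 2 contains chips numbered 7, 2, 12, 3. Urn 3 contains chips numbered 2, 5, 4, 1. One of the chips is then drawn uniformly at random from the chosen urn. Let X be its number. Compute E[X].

134/25

E[X | urn 1] = (11+12+9+1+11)/5 = 44/5.
E[X | urn 2] = (7+2+12+3)/4 = 6.
E[X | urn 3] = (2+5+4+1)/4 = 3.
E[X] = (1/5)·(44/5) + (2/5)·(6) + (2/5)·(3) = 134/25.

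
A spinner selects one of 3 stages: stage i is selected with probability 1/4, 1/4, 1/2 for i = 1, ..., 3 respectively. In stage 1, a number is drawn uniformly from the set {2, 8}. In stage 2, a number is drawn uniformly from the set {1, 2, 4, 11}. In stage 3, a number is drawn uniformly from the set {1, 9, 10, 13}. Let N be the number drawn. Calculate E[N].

E[N | stage 1] = (2+8)/2 = 5.
E[N | stage 2] = (1+2+4+11)/4 = 9/2.
E[N | stage 3] = (1+9+10+13)/4 = 33/4.
By the law of total expectation,
E[N] = (1/4)·(5) + (1/4)·(9/2) + (1/2)·(33/4) = 13/2.

13/2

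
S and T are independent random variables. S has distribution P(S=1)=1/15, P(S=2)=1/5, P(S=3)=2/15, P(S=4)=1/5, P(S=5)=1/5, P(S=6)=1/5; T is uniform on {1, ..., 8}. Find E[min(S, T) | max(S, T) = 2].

P(max(S, T) = 2) = 7/120.
Summing min(S,T)·P(x,y) over outcomes with max(S, T) = 2 gives 1/12.
E[min(S, T) | max(S, T) = 2] = (1/12) / (7/120) = 10/7.

10/7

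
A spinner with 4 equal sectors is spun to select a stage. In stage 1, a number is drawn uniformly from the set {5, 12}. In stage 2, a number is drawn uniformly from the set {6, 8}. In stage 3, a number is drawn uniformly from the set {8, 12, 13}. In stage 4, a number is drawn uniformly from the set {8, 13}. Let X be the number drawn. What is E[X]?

37/4

E[X | stage 1] = (5+12)/2 = 17/2.
E[X | stage 2] = (6+8)/2 = 7.
E[X | stage 3] = (8+12+13)/3 = 11.
E[X | stage 4] = (8+13)/2 = 21/2.
By the law of total expectation,
E[X] = (1/4)·(17/2) + (1/4)·(7) + (1/4)·(11) + (1/4)·(21/2) = 37/4.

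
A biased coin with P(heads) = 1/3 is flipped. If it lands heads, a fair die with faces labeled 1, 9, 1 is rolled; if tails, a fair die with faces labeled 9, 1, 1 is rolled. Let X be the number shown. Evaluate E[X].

11/3

E[X | heads] = (1+9+1)/3 = 11/3.
E[X | tails] = (9+1+1)/3 = 11/3.
By the law of total expectation,
E[X] = (1/3)·(11/3) + (2/3)·(11/3) = 11/3.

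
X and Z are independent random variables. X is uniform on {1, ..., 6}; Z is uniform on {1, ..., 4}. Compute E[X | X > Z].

P(X > Z) = 7/12.
Summing X·P(x,y) over outcomes with X > Z gives 8/3.
E[X | X > Z] = (8/3) / (7/12) = 32/7.

32/7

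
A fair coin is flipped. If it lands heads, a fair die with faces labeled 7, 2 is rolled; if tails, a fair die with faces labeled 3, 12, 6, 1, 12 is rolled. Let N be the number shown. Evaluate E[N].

E[N | heads] = (7+2)/2 = 9/2.
E[N | tails] = (3+12+6+1+12)/5 = 34/5.
By the law of total expectation,
E[N] = (1/2)·(9/2) + (1/2)·(34/5) = 113/20.

113/20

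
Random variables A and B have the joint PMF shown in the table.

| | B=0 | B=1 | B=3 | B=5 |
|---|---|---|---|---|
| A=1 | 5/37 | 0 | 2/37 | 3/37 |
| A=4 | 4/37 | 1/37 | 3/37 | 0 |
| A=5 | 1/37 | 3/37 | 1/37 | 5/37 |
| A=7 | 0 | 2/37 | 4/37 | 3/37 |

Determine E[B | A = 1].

P(A = 1) = 10/37.
Σ B·P over the event = 0·(5/37) + 3·(2/37) + 5·(3/37) = 21/37.
E[B | A = 1] = (21/37) / (10/37) = 21/10.

21/10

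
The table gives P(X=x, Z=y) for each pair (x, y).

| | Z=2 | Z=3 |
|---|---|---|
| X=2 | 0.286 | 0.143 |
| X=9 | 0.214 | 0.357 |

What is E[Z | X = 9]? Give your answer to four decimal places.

2.6252

P(X = 9) = 0.571.
Σ Z·P over the event = 2·(0.214) + 3·(0.357) = 1.499.
E[Z | X = 9] = (1.499) / (0.571) = 2.6252.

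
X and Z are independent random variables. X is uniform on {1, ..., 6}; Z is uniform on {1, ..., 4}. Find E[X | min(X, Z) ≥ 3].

Outcomes with min(X, Z) ≥ 3: (3,3), (3,4), (4,3), (4,4), (5,3), (5,4), (6,3), (6,4), each with probability 1/24.
E[X | min(X, Z) ≥ 3] = (3 + 3 + 4 + 4 + 5 + 5 + 6 + 6) / 8 = 9/2.

9/2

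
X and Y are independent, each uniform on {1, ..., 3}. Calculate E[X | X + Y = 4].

Outcomes with X + Y = 4: (1,3), (2,2), (3,1), each with probability 1/9.
E[X | X + Y = 4] = (1 + 2 + 3) / 3 = 2.

2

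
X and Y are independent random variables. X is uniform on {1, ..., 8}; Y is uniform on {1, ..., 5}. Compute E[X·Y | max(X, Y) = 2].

8/3

Outcomes with max(X, Y) = 2: (1,2), (2,1), (2,2), each with probability 1/40.
E[X·Y | max(X, Y) = 2] = (2 + 2 + 4) / 3 = 8/3.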